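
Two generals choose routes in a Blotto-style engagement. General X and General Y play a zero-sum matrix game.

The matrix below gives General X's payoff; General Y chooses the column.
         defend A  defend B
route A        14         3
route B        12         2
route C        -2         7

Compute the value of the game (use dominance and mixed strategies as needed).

26/5

Row route B is strictly dominated by row route A, so General X never plays it.
The remaining 2×2 game on (route A, route C) × (defend A, defend B) has no saddle point. Let General X play route A with probability p; indifference gives 14p − 2(1−p) = 3p + 7(1−p), so p = 9/20.
Similarly General Y's optimal q on defend A is 1/5, and the value is 14·(1/5) + (3)·(4/5) = 26/5.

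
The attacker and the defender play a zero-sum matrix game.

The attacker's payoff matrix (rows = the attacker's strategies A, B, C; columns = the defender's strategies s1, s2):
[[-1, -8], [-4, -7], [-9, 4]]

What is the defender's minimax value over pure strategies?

The worst case (largest entry) in each column is s1: -1, s2: 4.
The best (smallest) of these is -1.

-1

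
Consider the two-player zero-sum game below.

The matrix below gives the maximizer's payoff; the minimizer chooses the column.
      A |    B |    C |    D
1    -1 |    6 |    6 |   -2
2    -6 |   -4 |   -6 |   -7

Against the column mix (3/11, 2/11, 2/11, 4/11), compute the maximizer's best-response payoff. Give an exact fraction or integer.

1: (-1)·(3/11) + (6)·(2/11) + (6)·(2/11) + (-2)·(4/11) = 13/11.
2: (-6)·(3/11) + (-4)·(2/11) + (-6)·(2/11) + (-7)·(4/11) = -6.
The best pure response is 1 with expected payoff 13/11.

13/11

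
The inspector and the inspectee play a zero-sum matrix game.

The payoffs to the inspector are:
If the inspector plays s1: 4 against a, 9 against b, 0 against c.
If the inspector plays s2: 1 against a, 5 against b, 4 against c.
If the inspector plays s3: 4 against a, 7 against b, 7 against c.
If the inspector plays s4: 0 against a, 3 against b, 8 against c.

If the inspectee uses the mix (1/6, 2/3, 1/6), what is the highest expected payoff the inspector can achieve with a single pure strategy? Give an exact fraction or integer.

s1: (4)·(1/6) + (9)·(2/3) + (0)·(1/6) = 20/3.
s2: (1)·(1/6) + (5)·(2/3) + (4)·(1/6) = 25/6.
s3: (4)·(1/6) + (7)·(2/3) + (7)·(1/6) = 13/2.
s4: (0)·(1/6) + (3)·(2/3) + (8)·(1/6) = 10/3.
The best pure response is s1 with expected payoff 20/3.

20/3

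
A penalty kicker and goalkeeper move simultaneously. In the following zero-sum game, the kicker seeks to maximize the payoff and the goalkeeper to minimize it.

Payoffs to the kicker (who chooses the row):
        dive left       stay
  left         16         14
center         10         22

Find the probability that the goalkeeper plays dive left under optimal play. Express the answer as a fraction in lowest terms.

Row minima are 14 and 10, so the kicker's maximin is 14; column maxima are 16 and 22, so the goalkeeper's minimax is 16. These differ, so the equilibrium is in mixed strategies.
Let the goalkeeper play dive left with probability q. The kicker is indifferent when 16q + 14(1−q) = 10q + 22(1−q), giving q = 4/7.

4/7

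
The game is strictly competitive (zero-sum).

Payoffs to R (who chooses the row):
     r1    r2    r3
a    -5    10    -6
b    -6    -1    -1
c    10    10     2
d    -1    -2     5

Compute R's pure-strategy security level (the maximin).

2

The worst-case payoff for each row is a: -6, b: -6, c: 2, d: -2.
The best of these is 2.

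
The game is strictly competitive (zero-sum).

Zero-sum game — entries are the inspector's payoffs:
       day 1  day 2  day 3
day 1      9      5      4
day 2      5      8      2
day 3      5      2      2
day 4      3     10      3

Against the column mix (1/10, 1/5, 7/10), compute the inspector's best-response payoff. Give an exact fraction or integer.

47/10

day 1: (9)·(1/10) + (5)·(1/5) + (4)·(7/10) = 47/10.
day 2: (5)·(1/10) + (8)·(1/5) + (2)·(7/10) = 7/2.
day 3: (5)·(1/10) + (2)·(1/5) + (2)·(7/10) = 23/10.
day 4: (3)·(1/10) + (10)·(1/5) + (3)·(7/10) = 22/5.
The best pure response is day 1 with expected payoff 47/10.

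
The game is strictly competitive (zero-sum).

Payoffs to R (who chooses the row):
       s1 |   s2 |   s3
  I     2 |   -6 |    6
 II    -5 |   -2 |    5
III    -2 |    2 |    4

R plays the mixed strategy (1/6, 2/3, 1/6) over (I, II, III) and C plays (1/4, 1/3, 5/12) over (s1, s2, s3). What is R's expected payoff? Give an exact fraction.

Against (1/4, 1/3, 5/12), each row's expected payoff is I: 1; II: 1/6; III: 11/6.
Taking the (1/6, 2/3, 1/6)-weighted average: (1/6)·(1) + (2/3)·(1/6) + (1/6)·(11/6) = 7/12.

7/12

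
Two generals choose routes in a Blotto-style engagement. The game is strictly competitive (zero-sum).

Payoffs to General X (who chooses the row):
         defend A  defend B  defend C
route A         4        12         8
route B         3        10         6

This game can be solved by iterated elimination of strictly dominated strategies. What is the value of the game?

4

Row route B is strictly dominated by row route A (4>3, 12>10, 8>6); eliminate route B.
Column defend B is strictly dominated by defend A for General Y (4<12); eliminate defend B.
Column defend C is strictly dominated by defend A for General Y (4<8); eliminate defend C.
Only (route A, defend A) remains, with payoff 4.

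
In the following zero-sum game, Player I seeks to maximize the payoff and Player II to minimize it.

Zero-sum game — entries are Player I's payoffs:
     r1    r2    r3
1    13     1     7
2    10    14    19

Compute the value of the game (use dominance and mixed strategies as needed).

Column r3 is strictly dominated by r2 for Player II (it gives Player I more in every row).
The remaining 2×2 game on (1, 2) × (r1, r2) has no saddle point. Let Player I play 1 with probability p; indifference gives 13p + 10(1−p) = p + 14(1−p), so p = 1/4.
Similarly Player II's optimal q on r1 is 13/16, and the value is 13·(13/16) + (1)·(3/16) = 43/4.

43/4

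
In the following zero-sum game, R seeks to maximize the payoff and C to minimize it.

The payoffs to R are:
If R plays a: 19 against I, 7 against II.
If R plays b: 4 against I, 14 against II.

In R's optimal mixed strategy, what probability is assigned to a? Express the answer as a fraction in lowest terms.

Row minima are 7 and 4, so R's maximin is 7; column maxima are 19 and 14, so C's minimax is 14. These differ, so the equilibrium is in mixed strategies.
Let R play a with probability p. C is indifferent when 19p + 4(1−p) = 7p + 14(1−p), giving p = 5/11.

5/11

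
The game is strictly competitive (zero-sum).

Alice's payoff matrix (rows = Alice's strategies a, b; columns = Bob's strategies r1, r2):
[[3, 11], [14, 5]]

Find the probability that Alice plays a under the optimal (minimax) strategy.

Row minima are 3 and 5, so Alice's maximin is 5; column maxima are 14 and 11, so Bob's minimax is 11. These differ, so the equilibrium is in mixed strategies.
Let Alice play a with probability p. Bob is indifferent when 3p + 14(1−p) = 11p + 5(1−p), giving p = 9/17.

9/17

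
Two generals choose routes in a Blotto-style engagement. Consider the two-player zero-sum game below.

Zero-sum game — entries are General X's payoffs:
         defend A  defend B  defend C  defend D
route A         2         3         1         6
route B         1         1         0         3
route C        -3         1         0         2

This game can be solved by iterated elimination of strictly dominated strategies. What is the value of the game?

1

Row route C is strictly dominated by row route A (2>-3, 3>1, 1>0, 6>2); eliminate route C.
Column defend A is strictly dominated by defend C for General Y (1<2, 0<1); eliminate defend A.
Row route B is strictly dominated by row route A (3>1, 1>0, 6>3); eliminate route B.
Column defend D is strictly dominated by defend B for General Y (3<6); eliminate defend D.
Column defend B is strictly dominated by defend C for General Y (1<3); eliminate defend B.
Only (route A, defend C) remains, with payoff 1.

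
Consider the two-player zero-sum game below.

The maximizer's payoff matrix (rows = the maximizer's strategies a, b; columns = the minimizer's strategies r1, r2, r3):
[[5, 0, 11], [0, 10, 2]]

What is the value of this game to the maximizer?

Column r3 is strictly dominated by r1 for the minimizer (it gives the maximizer more in every row).
The remaining 2×2 game on (a, b) × (r1, r2) has no saddle point. Let the maximizer play a with probability p; indifference gives 5p = 10(1−p), so p = 2/3.
Similarly the minimizer's optimal q on r1 is 2/3, and the value is 5·(2/3) + (0)·(1/3) = 10/3.

10/3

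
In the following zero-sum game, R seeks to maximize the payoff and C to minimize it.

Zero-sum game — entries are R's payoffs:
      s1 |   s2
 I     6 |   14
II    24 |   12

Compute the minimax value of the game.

66/5

Row minima are 6 and 12, so R's maximin is 12; column maxima are 24 and 14, so C's minimax is 14. These differ, so the equilibrium is in mixed strategies.
Let R play I with probability p. C is indifferent when 6p + 24(1−p) = 14p + 12(1−p), giving p = 3/5.
Let C play s1 with probability q. R is indifferent when 6q + 14(1−q) = 24q + 12(1−q), giving q = 1/10.
The value is 6·(1/10) + (14)·(9/10) = 66/5.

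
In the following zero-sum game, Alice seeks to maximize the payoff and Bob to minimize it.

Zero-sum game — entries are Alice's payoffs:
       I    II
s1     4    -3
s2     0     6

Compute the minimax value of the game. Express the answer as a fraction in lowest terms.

Row minima are -3 and 0, so Alice's maximin is 0; column maxima are 4 and 6, so Bob's minimax is 4. These differ, so the equilibrium is in mixed strategies.
Let Alice play s1 with probability p. Bob is indifferent when 4p = −3p + 6(1−p), giving p = 6/13.
Let Bob play I with probability q. Alice is indifferent when 4q − 3(1−q) = 6(1−q), giving q = 9/13.
The value is 4·(9/13) + (-3)·(4/13) = 24/13.

24/13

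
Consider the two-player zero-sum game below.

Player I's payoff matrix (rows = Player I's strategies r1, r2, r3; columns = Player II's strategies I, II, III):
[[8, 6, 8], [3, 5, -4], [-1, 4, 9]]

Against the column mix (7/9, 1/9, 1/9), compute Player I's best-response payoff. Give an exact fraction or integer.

70/9

r1: (8)·(7/9) + (6)·(1/9) + (8)·(1/9) = 70/9.
r2: (3)·(7/9) + (5)·(1/9) + (-4)·(1/9) = 22/9.
r3: (-1)·(7/9) + (4)·(1/9) + (9)·(1/9) = 2/3.
The best pure response is r1 with expected payoff 70/9.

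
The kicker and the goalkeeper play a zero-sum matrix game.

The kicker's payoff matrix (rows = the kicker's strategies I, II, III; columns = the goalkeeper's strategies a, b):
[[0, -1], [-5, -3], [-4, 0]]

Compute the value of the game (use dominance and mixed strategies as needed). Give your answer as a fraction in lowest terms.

-4/5

Row II is strictly dominated by row III, so the kicker never plays it.
The remaining 2×2 game on (I, III) × (a, b) has no saddle point. Let the kicker play I with probability p; indifference gives −4(1−p) = −p, so p = 4/5.
Similarly the goalkeeper's optimal q on a is 1/5, and the value is 0·(1/5) + (-1)·(4/5) = -4/5.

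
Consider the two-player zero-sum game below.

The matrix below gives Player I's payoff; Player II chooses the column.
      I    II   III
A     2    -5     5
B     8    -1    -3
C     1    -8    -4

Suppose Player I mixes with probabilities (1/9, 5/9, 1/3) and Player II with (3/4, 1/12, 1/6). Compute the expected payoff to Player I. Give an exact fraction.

109/36

Against (3/4, 1/12, 1/6), each row's expected payoff is A: 23/12; B: 65/12; C: -7/12.
Taking the (1/9, 5/9, 1/3)-weighted average: (1/9)·(23/12) + (5/9)·(65/12) + (1/3)·(-7/12) = 109/36.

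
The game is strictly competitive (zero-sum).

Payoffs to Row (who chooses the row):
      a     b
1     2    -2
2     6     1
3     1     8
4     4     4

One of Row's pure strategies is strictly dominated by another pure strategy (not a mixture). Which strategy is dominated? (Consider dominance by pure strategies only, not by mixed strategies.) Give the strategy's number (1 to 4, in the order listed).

Compare 1 with 2: 6 > 2, 1 > -2.
So 2 strictly dominates 1 for Row; 1 is strictly dominated.

1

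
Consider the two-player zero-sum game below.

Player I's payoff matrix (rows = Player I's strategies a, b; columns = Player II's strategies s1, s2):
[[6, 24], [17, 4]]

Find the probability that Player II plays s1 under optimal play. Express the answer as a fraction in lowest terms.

20/31

Row minima are 6 and 4, so Player I's maximin is 6; column maxima are 17 and 24, so Player II's minimax is 17. These differ, so the equilibrium is in mixed strategies.
Let Player II play s1 with probability q. Player I is indifferent when 6q + 24(1−q) = 17q + 4(1−q), giving q = 20/31.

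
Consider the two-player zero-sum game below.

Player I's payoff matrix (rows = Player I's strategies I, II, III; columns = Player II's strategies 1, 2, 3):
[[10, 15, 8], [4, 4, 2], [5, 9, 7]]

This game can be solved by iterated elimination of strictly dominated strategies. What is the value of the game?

Row II is strictly dominated by row I (10>4, 15>4, 8>2); eliminate II.
Column 2 is strictly dominated by 1 for Player II (10<15, 5<9); eliminate 2.
Row III is strictly dominated by row I (10>5, 8>7); eliminate III.
Column 1 is strictly dominated by 3 for Player II (8<10); eliminate 1.
Only (I, 3) remains, with payoff 8.

8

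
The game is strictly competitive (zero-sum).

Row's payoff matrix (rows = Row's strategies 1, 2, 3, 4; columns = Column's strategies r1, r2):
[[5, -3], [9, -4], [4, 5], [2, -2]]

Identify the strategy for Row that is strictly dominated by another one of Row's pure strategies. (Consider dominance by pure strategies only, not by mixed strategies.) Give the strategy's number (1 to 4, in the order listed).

4

Compare 4 with 3: 4 > 2, 5 > -2.
So 3 strictly dominates 4 for Row; 4 is strictly dominated.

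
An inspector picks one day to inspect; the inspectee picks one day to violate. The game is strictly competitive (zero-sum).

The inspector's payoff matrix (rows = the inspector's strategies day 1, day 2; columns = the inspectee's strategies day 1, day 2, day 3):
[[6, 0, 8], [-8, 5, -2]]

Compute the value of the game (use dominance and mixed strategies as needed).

Column day 3 is strictly dominated by day 1 for the inspectee (it gives the inspector more in every row).
The remaining 2×2 game on (day 1, day 2) × (day 1, day 2) has no saddle point. Let the inspector play day 1 with probability p; indifference gives 6p − 8(1−p) = 5(1−p), so p = 13/19.
Similarly the inspectee's optimal q on day 1 is 5/19, and the value is 6·(5/19) + (0)·(14/19) = 30/19.

30/19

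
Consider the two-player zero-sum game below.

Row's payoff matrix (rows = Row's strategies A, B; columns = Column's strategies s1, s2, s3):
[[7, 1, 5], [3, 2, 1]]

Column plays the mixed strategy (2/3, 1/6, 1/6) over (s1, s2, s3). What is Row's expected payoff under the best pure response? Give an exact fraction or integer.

A: (7)·(2/3) + (1)·(1/6) + (5)·(1/6) = 17/3.
B: (3)·(2/3) + (2)·(1/6) + (1)·(1/6) = 5/2.
The best pure response is A with expected payoff 17/3.

17/3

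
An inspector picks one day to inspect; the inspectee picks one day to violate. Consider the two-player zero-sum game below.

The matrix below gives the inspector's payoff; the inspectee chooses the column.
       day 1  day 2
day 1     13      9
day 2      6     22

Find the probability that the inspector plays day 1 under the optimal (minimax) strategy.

Row minima are 9 and 6, so the inspector's maximin is 9; column maxima are 13 and 22, so the inspectee's minimax is 13. These differ, so the equilibrium is in mixed strategies.
Let the inspector play day 1 with probability p. The inspectee is indifferent when 13p + 6(1−p) = 9p + 22(1−p), giving p = 4/5.

4/5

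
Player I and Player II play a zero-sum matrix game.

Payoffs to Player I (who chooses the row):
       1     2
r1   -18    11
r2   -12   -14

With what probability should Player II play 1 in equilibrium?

25/31

Row minima are -18 and -14, so Player I's maximin is -14; column maxima are -12 and 11, so Player II's minimax is -12. These differ, so the equilibrium is in mixed strategies.
Let Player II play 1 with probability q. Player I is indifferent when −18q + 11(1−q) = −12q − 14(1−q), giving q = 25/31.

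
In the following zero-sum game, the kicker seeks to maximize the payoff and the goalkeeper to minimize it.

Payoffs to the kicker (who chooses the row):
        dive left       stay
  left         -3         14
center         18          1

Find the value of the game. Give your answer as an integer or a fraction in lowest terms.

15/2

Row minima are -3 and 1, so the kicker's maximin is 1; column maxima are 18 and 14, so the goalkeeper's minimax is 14. These differ, so the equilibrium is in mixed strategies.
Let the kicker play left with probability p. The goalkeeper is indifferent when −3p + 18(1−p) = 14p + (1−p), giving p = 1/2.
Let the goalkeeper play dive left with probability q. The kicker is indifferent when −3q + 14(1−q) = 18q + (1−q), giving q = 13/34.
The value is -3·(13/34) + (14)·(21/34) = 15/2.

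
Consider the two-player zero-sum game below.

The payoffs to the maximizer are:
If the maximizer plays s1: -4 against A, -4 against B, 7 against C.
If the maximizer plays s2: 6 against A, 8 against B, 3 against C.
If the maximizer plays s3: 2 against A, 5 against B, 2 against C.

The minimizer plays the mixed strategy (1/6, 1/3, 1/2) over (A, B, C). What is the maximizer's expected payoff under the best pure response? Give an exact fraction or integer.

31/6

s1: (-4)·(1/6) + (-4)·(1/3) + (7)·(1/2) = 3/2.
s2: (6)·(1/6) + (8)·(1/3) + (3)·(1/2) = 31/6.
s3: (2)·(1/6) + (5)·(1/3) + (2)·(1/2) = 3.
The best pure response is s2 with expected payoff 31/6.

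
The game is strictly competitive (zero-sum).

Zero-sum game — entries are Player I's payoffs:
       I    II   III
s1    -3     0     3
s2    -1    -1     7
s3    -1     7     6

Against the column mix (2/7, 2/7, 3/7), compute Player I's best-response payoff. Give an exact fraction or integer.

30/7

s1: (-3)·(2/7) + (0)·(2/7) + (3)·(3/7) = 3/7.
s2: (-1)·(2/7) + (-1)·(2/7) + (7)·(3/7) = 17/7.
s3: (-1)·(2/7) + (7)·(2/7) + (6)·(3/7) = 30/7.
The best pure response is s3 with expected payoff 30/7.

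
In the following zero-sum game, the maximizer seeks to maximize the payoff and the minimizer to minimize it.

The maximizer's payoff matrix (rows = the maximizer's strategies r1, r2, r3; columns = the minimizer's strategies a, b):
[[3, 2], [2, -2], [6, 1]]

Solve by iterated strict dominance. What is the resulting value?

Row r2 is strictly dominated by row r1 (3>2, 2>-2); eliminate r2.
Column a is strictly dominated by b for the minimizer (2<3, 1<6); eliminate a.
Row r3 is strictly dominated by row r1 (2>1); eliminate r3.
Only (r1, b) remains, with payoff 2.

2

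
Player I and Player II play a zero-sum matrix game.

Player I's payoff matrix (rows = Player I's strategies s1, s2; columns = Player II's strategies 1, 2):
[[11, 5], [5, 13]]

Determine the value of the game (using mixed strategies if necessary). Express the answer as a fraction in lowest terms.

Row minima are 5 and 5, so Player I's maximin is 5; column maxima are 11 and 13, so Player II's minimax is 11. These differ, so the equilibrium is in mixed strategies.
Let Player I play s1 with probability p. Player II is indifferent when 11p + 5(1−p) = 5p + 13(1−p), giving p = 4/7.
Let Player II play 1 with probability q. Player I is indifferent when 11q + 5(1−q) = 5q + 13(1−q), giving q = 4/7.
The value is 11·(4/7) + (5)·(3/7) = 59/7.

59/7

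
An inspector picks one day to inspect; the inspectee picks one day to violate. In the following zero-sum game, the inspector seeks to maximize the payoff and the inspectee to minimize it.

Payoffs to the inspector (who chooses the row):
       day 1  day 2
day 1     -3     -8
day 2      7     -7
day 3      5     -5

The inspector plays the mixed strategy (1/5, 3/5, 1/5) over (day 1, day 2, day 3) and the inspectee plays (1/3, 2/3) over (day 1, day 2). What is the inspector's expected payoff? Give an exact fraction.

-3

Against (1/3, 2/3), each row's expected payoff is day 1: -19/3; day 2: -7/3; day 3: -5/3.
Taking the (1/5, 3/5, 1/5)-weighted average: (1/5)·(-19/3) + (3/5)·(-7/3) + (1/5)·(-5/3) = -3.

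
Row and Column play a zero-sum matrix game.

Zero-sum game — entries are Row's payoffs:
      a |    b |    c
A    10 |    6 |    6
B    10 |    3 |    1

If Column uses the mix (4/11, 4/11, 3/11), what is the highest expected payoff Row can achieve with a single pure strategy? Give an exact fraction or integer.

A: (10)·(4/11) + (6)·(4/11) + (6)·(3/11) = 82/11.
B: (10)·(4/11) + (3)·(4/11) + (1)·(3/11) = 5.
The best pure response is A with expected payoff 82/11.

82/11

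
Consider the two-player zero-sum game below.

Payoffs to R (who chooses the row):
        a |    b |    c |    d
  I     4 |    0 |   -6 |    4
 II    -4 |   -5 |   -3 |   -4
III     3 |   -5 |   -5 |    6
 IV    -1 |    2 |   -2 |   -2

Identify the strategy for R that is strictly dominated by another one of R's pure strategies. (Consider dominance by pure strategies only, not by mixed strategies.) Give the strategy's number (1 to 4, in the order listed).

Compare II with IV: -1 > -4, 2 > -5, -2 > -3, -2 > -4.
So IV strictly dominates II for R; II is strictly dominated.

2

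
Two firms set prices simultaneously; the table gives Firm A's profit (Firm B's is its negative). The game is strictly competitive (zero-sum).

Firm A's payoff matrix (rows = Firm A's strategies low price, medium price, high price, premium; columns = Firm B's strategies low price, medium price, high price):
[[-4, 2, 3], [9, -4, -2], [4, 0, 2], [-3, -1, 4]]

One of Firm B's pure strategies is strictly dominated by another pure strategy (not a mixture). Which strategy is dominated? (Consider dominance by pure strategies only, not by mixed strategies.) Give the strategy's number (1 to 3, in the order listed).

Firm B prefers columns that give Firm A less. Compare high price with medium price: 2 < 3, -4 < -2, 0 < 2, -1 < 4.
So medium price strictly dominates high price for Firm B; high price is strictly dominated.

3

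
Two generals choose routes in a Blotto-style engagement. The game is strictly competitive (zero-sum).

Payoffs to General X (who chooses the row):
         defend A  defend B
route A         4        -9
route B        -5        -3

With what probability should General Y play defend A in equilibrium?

2/5

Row minima are -9 and -5, so General X's maximin is -5; column maxima are 4 and -3, so General Y's minimax is -3. These differ, so the equilibrium is in mixed strategies.
Let General Y play defend A with probability q. General X is indifferent when 4q − 9(1−q) = −5q − 3(1−q), giving q = 2/5.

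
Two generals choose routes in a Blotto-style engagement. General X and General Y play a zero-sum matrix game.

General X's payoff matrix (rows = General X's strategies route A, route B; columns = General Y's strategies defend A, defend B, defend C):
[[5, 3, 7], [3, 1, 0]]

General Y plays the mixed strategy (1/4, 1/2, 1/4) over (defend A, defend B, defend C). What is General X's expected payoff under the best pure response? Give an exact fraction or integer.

route A: (5)·(1/4) + (3)·(1/2) + (7)·(1/4) = 9/2.
route B: (3)·(1/4) + (1)·(1/2) + (0)·(1/4) = 5/4.
The best pure response is route A with expected payoff 9/2.

9/2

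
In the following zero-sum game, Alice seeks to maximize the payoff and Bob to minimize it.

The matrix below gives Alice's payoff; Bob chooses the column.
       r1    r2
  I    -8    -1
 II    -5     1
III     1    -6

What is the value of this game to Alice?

Row I is strictly dominated by row II, so Alice never plays it.
The remaining 2×2 game on (II, III) × (r1, r2) has no saddle point. Let Alice play II with probability p; indifference gives −5p + (1−p) = p − 6(1−p), so p = 7/13.
Similarly Bob's optimal q on r1 is 7/13, and the value is -5·(7/13) + (1)·(6/13) = -29/13.

-29/13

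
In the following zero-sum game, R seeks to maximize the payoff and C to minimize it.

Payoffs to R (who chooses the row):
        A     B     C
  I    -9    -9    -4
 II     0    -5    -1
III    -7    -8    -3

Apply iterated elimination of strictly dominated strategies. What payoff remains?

-5

Row I is strictly dominated by row II (0>-9, -5>-9, -1>-4); eliminate I.
Row III is strictly dominated by row II (0>-7, -5>-8, -1>-3); eliminate III.
Column C is strictly dominated by B for C (-5<-1); eliminate C.
Column A is strictly dominated by B for C (-5<0); eliminate A.
Only (II, B) remains, with payoff -5.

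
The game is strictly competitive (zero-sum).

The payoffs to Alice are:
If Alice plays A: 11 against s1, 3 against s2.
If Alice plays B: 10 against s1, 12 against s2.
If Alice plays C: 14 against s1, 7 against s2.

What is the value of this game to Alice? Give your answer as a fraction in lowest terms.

Row A is strictly dominated by row C, so Alice never plays it.
The remaining 2×2 game on (B, C) × (s1, s2) has no saddle point. Let Alice play B with probability p; indifference gives 10p + 14(1−p) = 12p + 7(1−p), so p = 7/9.
Similarly Bob's optimal q on s1 is 5/9, and the value is 10·(5/9) + (12)·(4/9) = 98/9.

98/9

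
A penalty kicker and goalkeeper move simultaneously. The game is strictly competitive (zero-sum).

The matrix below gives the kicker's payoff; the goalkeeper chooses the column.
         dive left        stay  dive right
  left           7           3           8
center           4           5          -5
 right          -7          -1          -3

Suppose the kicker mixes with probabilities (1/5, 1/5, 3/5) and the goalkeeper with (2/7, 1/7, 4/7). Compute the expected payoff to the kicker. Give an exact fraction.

-39/35

Against (2/7, 1/7, 4/7), each row's expected payoff is left: 7; center: -1; right: -27/7.
Taking the (1/5, 1/5, 3/5)-weighted average: (1/5)·(7) + (1/5)·(-1) + (3/5)·(-27/7) = -39/35.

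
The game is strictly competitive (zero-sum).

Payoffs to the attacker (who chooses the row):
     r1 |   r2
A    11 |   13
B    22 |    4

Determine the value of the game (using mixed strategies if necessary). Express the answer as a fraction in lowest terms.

Row minima are 11 and 4, so the attacker's maximin is 11; column maxima are 22 and 13, so the defender's minimax is 13. These differ, so the equilibrium is in mixed strategies.
Let the attacker play A with probability p. The defender is indifferent when 11p + 22(1−p) = 13p + 4(1−p), giving p = 9/10.
Let the defender play r1 with probability q. The attacker is indifferent when 11q + 13(1−q) = 22q + 4(1−q), giving q = 9/20.
The value is 11·(9/20) + (13)·(11/20) = 121/10.

121/10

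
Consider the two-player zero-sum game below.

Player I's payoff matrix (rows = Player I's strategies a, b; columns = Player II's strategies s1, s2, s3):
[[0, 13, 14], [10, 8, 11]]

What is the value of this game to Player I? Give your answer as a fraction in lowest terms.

Column s3 is strictly dominated by s2 for Player II (it gives Player I more in every row).
The remaining 2×2 game on (a, b) × (s1, s2) has no saddle point. Let Player I play a with probability p; indifference gives 10(1−p) = 13p + 8(1−p), so p = 2/15.
Similarly Player II's optimal q on s1 is 1/3, and the value is 0·(1/3) + (13)·(2/3) = 26/3.

26/3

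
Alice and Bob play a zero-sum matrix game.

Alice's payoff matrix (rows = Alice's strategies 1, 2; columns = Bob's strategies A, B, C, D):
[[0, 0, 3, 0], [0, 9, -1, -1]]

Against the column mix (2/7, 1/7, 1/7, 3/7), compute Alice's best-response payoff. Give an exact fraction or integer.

1: (0)·(2/7) + (0)·(1/7) + (3)·(1/7) + (0)·(3/7) = 3/7.
2: (0)·(2/7) + (9)·(1/7) + (-1)·(1/7) + (-1)·(3/7) = 5/7.
The best pure response is 2 with expected payoff 5/7.

5/7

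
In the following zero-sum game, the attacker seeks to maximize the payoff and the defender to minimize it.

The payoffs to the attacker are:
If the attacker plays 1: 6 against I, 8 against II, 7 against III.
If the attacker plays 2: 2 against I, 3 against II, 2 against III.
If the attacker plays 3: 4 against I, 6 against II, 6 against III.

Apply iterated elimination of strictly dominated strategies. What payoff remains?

6

Column II is strictly dominated by I for the defender (6<8, 2<3, 4<6); eliminate II.
Row 3 is strictly dominated by row 1 (6>4, 7>6); eliminate 3.
Row 2 is strictly dominated by row 1 (6>2, 7>2); eliminate 2.
Column III is strictly dominated by I for the defender (6<7); eliminate III.
Only (1, I) remains, with payoff 6.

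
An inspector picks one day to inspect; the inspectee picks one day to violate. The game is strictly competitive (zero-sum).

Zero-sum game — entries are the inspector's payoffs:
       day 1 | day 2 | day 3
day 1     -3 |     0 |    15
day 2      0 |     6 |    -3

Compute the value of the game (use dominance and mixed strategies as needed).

Column day 2 is strictly dominated by day 1 for the inspectee (it gives the inspector more in every row).
The remaining 2×2 game on (day 1, day 2) × (day 1, day 3) has no saddle point. Let the inspector play day 1 with probability p; indifference gives −3p = 15p − 3(1−p), so p = 1/7.
Similarly the inspectee's optimal q on day 1 is 6/7, and the value is -3·(6/7) + (15)·(1/7) = -3/7.

-3/7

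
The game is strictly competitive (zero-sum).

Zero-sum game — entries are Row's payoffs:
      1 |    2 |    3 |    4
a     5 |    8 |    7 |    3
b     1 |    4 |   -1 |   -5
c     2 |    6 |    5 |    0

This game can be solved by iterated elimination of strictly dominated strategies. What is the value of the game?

Column 1 is strictly dominated by 4 for Column (3<5, -5<1, 0<2); eliminate 1.
Row c is strictly dominated by row a (8>6, 7>5, 3>0); eliminate c.
Column 2 is strictly dominated by 3 for Column (7<8, -1<4); eliminate 2.
Column 3 is strictly dominated by 4 for Column (3<7, -5<-1); eliminate 3.
Row b is strictly dominated by row a (3>-5); eliminate b.
Only (a, 4) remains, with payoff 3.

3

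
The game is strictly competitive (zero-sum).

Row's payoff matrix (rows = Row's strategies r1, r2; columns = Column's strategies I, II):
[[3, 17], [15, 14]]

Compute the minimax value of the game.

71/5

Row minima are 3 and 14, so Row's maximin is 14; column maxima are 15 and 17, so Column's minimax is 15. These differ, so the equilibrium is in mixed strategies.
Let Row play r1 with probability p. Column is indifferent when 3p + 15(1−p) = 17p + 14(1−p), giving p = 1/15.
Let Column play I with probability q. Row is indifferent when 3q + 17(1−q) = 15q + 14(1−q), giving q = 1/5.
The value is 3·(1/5) + (17)·(4/5) = 71/5.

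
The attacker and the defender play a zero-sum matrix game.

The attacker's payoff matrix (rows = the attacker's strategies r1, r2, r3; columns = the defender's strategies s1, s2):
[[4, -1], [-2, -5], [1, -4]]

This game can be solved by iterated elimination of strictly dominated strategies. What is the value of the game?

Row r2 is strictly dominated by row r1 (4>-2, -1>-5); eliminate r2.
Column s1 is strictly dominated by s2 for the defender (-1<4, -4<1); eliminate s1.
Row r3 is strictly dominated by row r1 (-1>-4); eliminate r3.
Only (r1, s2) remains, with payoff -1.

-1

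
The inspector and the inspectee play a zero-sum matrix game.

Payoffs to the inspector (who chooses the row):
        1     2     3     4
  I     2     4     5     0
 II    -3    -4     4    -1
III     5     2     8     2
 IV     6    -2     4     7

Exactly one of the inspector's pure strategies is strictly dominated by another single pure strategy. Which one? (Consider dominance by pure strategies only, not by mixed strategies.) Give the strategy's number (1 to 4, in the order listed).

2

Compare II with I: 2 > -3, 4 > -4, 5 > 4, 0 > -1.
So I strictly dominates II for the inspector; II is strictly dominated.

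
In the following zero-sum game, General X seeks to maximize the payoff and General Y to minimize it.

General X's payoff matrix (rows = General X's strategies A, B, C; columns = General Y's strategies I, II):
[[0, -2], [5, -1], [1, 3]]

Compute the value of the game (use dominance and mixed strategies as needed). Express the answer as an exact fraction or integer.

Row A is strictly dominated by row C, so General X never plays it.
The remaining 2×2 game on (B, C) × (I, II) has no saddle point. Let General X play B with probability p; indifference gives 5p + (1−p) = −p + 3(1−p), so p = 1/4.
Similarly General Y's optimal q on I is 1/2, and the value is 5·(1/2) + (-1)·(1/2) = 2.

2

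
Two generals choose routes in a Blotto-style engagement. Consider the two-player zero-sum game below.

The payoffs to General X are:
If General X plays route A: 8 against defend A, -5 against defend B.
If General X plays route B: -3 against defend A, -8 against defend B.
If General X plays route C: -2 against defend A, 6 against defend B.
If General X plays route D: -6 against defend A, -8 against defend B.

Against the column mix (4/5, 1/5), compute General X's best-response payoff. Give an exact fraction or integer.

route A: (8)·(4/5) + (-5)·(1/5) = 27/5.
route B: (-3)·(4/5) + (-8)·(1/5) = -4.
route C: (-2)·(4/5) + (6)·(1/5) = -2/5.
route D: (-6)·(4/5) + (-8)·(1/5) = -32/5.
The best pure response is route A with expected payoff 27/5.

27/5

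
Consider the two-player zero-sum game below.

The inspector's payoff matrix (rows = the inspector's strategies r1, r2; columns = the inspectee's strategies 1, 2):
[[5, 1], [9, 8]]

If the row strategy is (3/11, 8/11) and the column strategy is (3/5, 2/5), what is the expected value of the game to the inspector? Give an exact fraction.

79/11

Against (3/5, 2/5), each row's expected payoff is r1: 17/5; r2: 43/5.
Taking the (3/11, 8/11)-weighted average: (3/11)·(17/5) + (8/11)·(43/5) = 79/11.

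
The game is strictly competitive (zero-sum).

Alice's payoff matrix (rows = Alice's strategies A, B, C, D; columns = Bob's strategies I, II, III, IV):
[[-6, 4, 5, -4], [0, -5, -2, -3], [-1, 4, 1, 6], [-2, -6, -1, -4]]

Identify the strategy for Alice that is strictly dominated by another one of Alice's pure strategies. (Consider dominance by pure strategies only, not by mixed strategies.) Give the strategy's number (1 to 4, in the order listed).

4

Compare D with C: -1 > -2, 4 > -6, 1 > -1, 6 > -4.
So C strictly dominates D for Alice; D is strictly dominated.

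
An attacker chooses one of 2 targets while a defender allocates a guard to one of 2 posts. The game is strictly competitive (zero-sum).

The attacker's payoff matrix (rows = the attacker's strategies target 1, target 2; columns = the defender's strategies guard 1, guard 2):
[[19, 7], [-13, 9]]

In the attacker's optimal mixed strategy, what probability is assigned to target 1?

11/17

Row minima are 7 and -13, so the attacker's maximin is 7; column maxima are 19 and 9, so the defender's minimax is 9. These differ, so the equilibrium is in mixed strategies.
Let the attacker play target 1 with probability p. The defender is indifferent when 19p − 13(1−p) = 7p + 9(1−p), giving p = 11/17.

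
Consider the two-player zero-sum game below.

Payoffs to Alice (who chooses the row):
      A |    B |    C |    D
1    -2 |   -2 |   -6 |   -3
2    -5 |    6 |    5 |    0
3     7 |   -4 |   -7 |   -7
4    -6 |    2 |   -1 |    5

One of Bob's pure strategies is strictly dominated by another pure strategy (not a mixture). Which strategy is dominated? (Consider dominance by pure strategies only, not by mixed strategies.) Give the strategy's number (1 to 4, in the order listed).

2

Bob prefers columns that give Alice less. Compare B with C: -6 < -2, 5 < 6, -7 < -4, -1 < 2.
So C strictly dominates B for Bob; B is strictly dominated.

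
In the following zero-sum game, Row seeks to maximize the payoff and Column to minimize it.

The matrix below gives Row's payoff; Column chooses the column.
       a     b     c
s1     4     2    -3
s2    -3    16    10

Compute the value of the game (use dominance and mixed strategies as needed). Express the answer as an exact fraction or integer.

31/20

Column b is strictly dominated by c for Column (it gives Row more in every row).
The remaining 2×2 game on (s1, s2) × (a, c) has no saddle point. Let Row play s1 with probability p; indifference gives 4p − 3(1−p) = −3p + 10(1−p), so p = 13/20.
Similarly Column's optimal q on a is 13/20, and the value is 4·(13/20) + (-3)·(7/20) = 31/20.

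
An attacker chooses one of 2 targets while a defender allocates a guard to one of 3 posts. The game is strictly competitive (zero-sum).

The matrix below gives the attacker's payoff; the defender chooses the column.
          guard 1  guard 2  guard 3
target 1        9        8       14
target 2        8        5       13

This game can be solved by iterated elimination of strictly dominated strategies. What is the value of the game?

Row target 2 is strictly dominated by row target 1 (9>8, 8>5, 14>13); eliminate target 2.
Column guard 1 is strictly dominated by guard 2 for the defender (8<9); eliminate guard 1.
Column guard 3 is strictly dominated by guard 2 for the defender (8<14); eliminate guard 3.
Only (target 1, guard 2) remains, with payoff 8.

8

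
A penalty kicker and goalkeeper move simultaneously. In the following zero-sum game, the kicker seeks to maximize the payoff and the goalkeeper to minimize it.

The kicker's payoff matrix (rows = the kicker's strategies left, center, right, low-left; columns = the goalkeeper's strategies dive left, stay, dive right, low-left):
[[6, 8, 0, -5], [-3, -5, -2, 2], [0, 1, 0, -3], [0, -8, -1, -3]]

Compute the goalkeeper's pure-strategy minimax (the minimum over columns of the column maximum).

The worst case (largest entry) in each column is dive left: 6, stay: 8, dive right: 0, low-left: 2.
The best (smallest) of these is 0.

0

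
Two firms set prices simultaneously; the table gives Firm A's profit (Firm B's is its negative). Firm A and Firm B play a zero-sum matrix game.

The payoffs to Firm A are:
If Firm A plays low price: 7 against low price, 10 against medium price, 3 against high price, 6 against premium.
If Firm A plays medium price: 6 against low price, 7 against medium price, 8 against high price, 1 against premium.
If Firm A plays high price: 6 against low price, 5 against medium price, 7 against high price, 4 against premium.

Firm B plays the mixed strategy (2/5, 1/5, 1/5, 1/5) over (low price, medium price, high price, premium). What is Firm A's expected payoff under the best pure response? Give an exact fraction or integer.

low price: (7)·(2/5) + (10)·(1/5) + (3)·(1/5) + (6)·(1/5) = 33/5.
medium price: (6)·(2/5) + (7)·(1/5) + (8)·(1/5) + (1)·(1/5) = 28/5.
high price: (6)·(2/5) + (5)·(1/5) + (7)·(1/5) + (4)·(1/5) = 28/5.
The best pure response is low price with expected payoff 33/5.

33/5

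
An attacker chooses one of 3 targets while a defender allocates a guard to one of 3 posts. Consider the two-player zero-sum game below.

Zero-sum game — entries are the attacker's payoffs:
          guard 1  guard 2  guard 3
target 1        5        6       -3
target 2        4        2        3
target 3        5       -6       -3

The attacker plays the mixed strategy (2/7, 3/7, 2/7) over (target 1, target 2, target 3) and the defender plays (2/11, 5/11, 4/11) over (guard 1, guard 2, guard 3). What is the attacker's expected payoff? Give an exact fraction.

Against (2/11, 5/11, 4/11), each row's expected payoff is target 1: 28/11; target 2: 30/11; target 3: -32/11.
Taking the (2/7, 3/7, 2/7)-weighted average: (2/7)·(28/11) + (3/7)·(30/11) + (2/7)·(-32/11) = 82/77.

82/77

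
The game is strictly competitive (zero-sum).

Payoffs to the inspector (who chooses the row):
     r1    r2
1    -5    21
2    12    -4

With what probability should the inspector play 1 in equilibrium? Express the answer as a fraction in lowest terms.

Row minima are -5 and -4, so the inspector's maximin is -4; column maxima are 12 and 21, so the inspectee's minimax is 12. These differ, so the equilibrium is in mixed strategies.
Let the inspector play 1 with probability p. The inspectee is indifferent when −5p + 12(1−p) = 21p − 4(1−p), giving p = 8/21.

8/21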